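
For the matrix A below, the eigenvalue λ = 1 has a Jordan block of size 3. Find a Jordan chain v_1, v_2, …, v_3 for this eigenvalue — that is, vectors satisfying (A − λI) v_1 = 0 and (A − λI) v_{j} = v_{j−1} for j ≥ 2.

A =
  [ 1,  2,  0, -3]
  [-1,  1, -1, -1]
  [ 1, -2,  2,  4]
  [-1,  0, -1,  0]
A Jordan chain for λ = 1 of length 3:
v_1 = (1, 0, -1, 0)ᵀ
v_2 = (0, -1, 1, -1)ᵀ
v_3 = (1, 0, 0, 0)ᵀ

Let N = A − (1)·I. We want v_3 with N^3 v_3 = 0 but N^2 v_3 ≠ 0; then v_{j-1} := N · v_j for j = 3, …, 2.

Pick v_3 = (1, 0, 0, 0)ᵀ.
Then v_2 = N · v_3 = (0, -1, 1, -1)ᵀ.
Then v_1 = N · v_2 = (1, 0, -1, 0)ᵀ.

Sanity check: (A − (1)·I) v_1 = (0, 0, 0, 0)ᵀ = 0. ✓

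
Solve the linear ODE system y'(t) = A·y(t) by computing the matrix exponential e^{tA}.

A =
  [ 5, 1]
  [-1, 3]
e^{tA} =
  [t*exp(4*t) + exp(4*t), t*exp(4*t)]
  [-t*exp(4*t), -t*exp(4*t) + exp(4*t)]

Strategy: write A = P · J · P⁻¹ where J is a Jordan canonical form, so e^{tA} = P · e^{tJ} · P⁻¹, and e^{tJ} can be computed block-by-block.

A has Jordan form
J =
  [4, 1]
  [0, 4]
(up to reordering of blocks).

Per-block formulas:
  For a 2×2 Jordan block J_2(4): exp(t · J_2(4)) = e^(4t)·(I + t·N), where N is the 2×2 nilpotent shift.

After assembling e^{tJ} and conjugating by P, we get:

e^{tA} =
  [t*exp(4*t) + exp(4*t), t*exp(4*t)]
  [-t*exp(4*t), -t*exp(4*t) + exp(4*t)]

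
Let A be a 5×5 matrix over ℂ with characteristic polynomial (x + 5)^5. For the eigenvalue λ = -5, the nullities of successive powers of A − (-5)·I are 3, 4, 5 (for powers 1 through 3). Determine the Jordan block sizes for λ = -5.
Block sizes for λ = -5: [3, 1, 1]

From the dimensions of kernels of powers, the number of Jordan blocks of size at least j is d_j − d_{j−1} where d_j = dim ker(N^j) (with d_0 = 0). Computing the differences gives [3, 1, 1].
The number of blocks of size exactly k is (#blocks of size ≥ k) − (#blocks of size ≥ k + 1), so the partition is: 2 block(s) of size 1, 1 block(s) of size 3.
In nonincreasing order the block sizes are [3, 1, 1].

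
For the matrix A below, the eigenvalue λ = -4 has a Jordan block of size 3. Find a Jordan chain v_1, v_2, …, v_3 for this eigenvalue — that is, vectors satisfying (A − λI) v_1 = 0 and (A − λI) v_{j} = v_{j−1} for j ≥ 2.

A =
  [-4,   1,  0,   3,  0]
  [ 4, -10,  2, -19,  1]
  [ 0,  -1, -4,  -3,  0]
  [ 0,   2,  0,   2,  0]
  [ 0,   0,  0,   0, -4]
A Jordan chain for λ = -4 of length 3:
v_1 = (4, -24, -4, 8, 0)ᵀ
v_2 = (0, 4, 0, 0, 0)ᵀ
v_3 = (1, 0, 0, 0, 0)ᵀ

Let N = A − (-4)·I. We want v_3 with N^3 v_3 = 0 but N^2 v_3 ≠ 0; then v_{j-1} := N · v_j for j = 3, …, 2.

Pick v_3 = (1, 0, 0, 0, 0)ᵀ.
Then v_2 = N · v_3 = (0, 4, 0, 0, 0)ᵀ.
Then v_1 = N · v_2 = (4, -24, -4, 8, 0)ᵀ.

Sanity check: (A − (-4)·I) v_1 = (0, 0, 0, 0, 0)ᵀ = 0. ✓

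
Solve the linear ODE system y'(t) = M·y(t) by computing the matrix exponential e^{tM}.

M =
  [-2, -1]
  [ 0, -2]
e^{tM} =
  [exp(-2*t), -t*exp(-2*t)]
  [0, exp(-2*t)]

Strategy: write M = P · J · P⁻¹ where J is a Jordan canonical form, so e^{tM} = P · e^{tJ} · P⁻¹, and e^{tJ} can be computed block-by-block.

M has Jordan form
J =
  [-2,  1]
  [ 0, -2]
(up to reordering of blocks).

Per-block formulas:
  For a 2×2 Jordan block J_2(-2): exp(t · J_2(-2)) = e^(-2t)·(I + t·N), where N is the 2×2 nilpotent shift.

After assembling e^{tJ} and conjugating by P, we get:

e^{tM} =
  [exp(-2*t), -t*exp(-2*t)]
  [0, exp(-2*t)]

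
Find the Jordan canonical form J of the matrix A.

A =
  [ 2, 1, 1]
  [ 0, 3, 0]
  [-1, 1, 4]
J_2(3) ⊕ J_1(3)

The characteristic polynomial is
  det(x·I − A) = x^3 - 9*x^2 + 27*x - 27 = (x - 3)^3

Eigenvalues and multiplicities (the geometric multiplicity of λ is n − rank(A − λI), which equals the number of Jordan blocks for λ):
  λ = 3: algebraic multiplicity = 3, geometric multiplicity = 2

Determining the block sizes for each eigenvalue:
  λ = 3: 2 blocks summing to 3 forces exactly one block of size 2 and the rest size 1 → block sizes [2, 1]

Assembling the blocks gives a Jordan form
J =
  [3, 1, 0]
  [0, 3, 0]
  [0, 0, 3]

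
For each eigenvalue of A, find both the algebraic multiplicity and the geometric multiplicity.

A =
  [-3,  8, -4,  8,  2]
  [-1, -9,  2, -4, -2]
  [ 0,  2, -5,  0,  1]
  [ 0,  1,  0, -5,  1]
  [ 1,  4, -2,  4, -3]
λ = -5: alg = 5, geom = 2

Step 1 — factor the characteristic polynomial to read off the algebraic multiplicities:
  χ_A(x) = (x + 5)^5

Step 2 — compute geometric multiplicities via the rank-nullity identity g(λ) = n − rank(A − λI):
  rank(A − (-5)·I) = 3, so dim ker(A − (-5)·I) = n − 3 = 2

Summary:
  λ = -5: algebraic multiplicity = 5, geometric multiplicity = 2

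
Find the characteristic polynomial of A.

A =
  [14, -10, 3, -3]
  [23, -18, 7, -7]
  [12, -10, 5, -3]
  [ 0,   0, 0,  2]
x^4 - 3*x^3 - 6*x^2 + 28*x - 24

Expanding det(x·I − A) (e.g. by cofactor expansion or by noting that A is similar to its Jordan form J, which has the same characteristic polynomial as A) gives
  χ_A(x) = x^4 - 3*x^3 - 6*x^2 + 28*x - 24
which factors as (x - 2)^3*(x + 3). The eigenvalues (with algebraic multiplicities) are λ = -3 with multiplicity 1, λ = 2 with multiplicity 3.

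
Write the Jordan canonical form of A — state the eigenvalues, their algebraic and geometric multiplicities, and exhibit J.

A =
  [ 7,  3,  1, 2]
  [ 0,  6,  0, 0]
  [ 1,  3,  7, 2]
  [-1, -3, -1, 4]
J_2(6) ⊕ J_1(6) ⊕ J_1(6)

The characteristic polynomial is
  det(x·I − A) = x^4 - 24*x^3 + 216*x^2 - 864*x + 1296 = (x - 6)^4

Eigenvalues and multiplicities (the geometric multiplicity of λ is n − rank(A − λI), which equals the number of Jordan blocks for λ):
  λ = 6: algebraic multiplicity = 4, geometric multiplicity = 3

Determining the block sizes for each eigenvalue:
  λ = 6: 3 blocks summing to 4 forces exactly one block of size 2 and the rest size 1 → block sizes [2, 1, 1]

Assembling the blocks gives a Jordan form
J =
  [6, 1, 0, 0]
  [0, 6, 0, 0]
  [0, 0, 6, 0]
  [0, 0, 0, 6]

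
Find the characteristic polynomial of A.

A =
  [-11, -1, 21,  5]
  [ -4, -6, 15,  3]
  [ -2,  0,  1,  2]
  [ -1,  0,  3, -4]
x^4 + 20*x^3 + 150*x^2 + 500*x + 625

Expanding det(x·I − A) (e.g. by cofactor expansion or by noting that A is similar to its Jordan form J, which has the same characteristic polynomial as A) gives
  χ_A(x) = x^4 + 20*x^3 + 150*x^2 + 500*x + 625
which factors as (x + 5)^4. The eigenvalues (with algebraic multiplicities) are λ = -5 with multiplicity 4.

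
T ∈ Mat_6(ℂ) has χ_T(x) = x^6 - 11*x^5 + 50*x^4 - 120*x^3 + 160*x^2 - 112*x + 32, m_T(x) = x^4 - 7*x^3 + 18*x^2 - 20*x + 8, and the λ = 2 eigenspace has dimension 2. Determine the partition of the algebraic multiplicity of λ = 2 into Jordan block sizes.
Block sizes for λ = 2: [3, 2]

Step 1 — from the characteristic polynomial, algebraic multiplicity of λ = 2 is 5. From dim ker(T − (2)·I) = 2, there are exactly 2 Jordan blocks for λ = 2.
Step 2 — from the minimal polynomial, the factor (x − 2)^3 tells us the largest block for λ = 2 has size 3.
Step 3 — with total size 5, 2 blocks, and largest block 3, the block sizes (in nonincreasing order) are [3, 2].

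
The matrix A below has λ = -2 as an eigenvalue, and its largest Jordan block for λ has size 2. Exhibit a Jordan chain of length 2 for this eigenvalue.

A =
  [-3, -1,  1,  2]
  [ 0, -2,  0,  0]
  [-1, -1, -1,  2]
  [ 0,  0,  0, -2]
A Jordan chain for λ = -2 of length 2:
v_1 = (-1, 0, -1, 0)ᵀ
v_2 = (1, 0, 0, 0)ᵀ

Let N = A − (-2)·I. We want v_2 with N^2 v_2 = 0 but N^1 v_2 ≠ 0; then v_{j-1} := N · v_j for j = 2, …, 2.

Pick v_2 = (1, 0, 0, 0)ᵀ.
Then v_1 = N · v_2 = (-1, 0, -1, 0)ᵀ.

Sanity check: (A − (-2)·I) v_1 = (0, 0, 0, 0)ᵀ = 0. ✓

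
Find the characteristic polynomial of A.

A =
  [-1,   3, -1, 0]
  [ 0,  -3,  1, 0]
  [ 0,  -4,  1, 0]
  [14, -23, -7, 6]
x^4 - 3*x^3 - 15*x^2 - 17*x - 6

Expanding det(x·I − A) (e.g. by cofactor expansion or by noting that A is similar to its Jordan form J, which has the same characteristic polynomial as A) gives
  χ_A(x) = x^4 - 3*x^3 - 15*x^2 - 17*x - 6
which factors as (x - 6)*(x + 1)^3. The eigenvalues (with algebraic multiplicities) are λ = -1 with multiplicity 3, λ = 6 with multiplicity 1.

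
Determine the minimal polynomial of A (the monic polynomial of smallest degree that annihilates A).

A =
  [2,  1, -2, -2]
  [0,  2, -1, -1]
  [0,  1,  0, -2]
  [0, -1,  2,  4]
x^3 - 6*x^2 + 12*x - 8

The characteristic polynomial is χ_A(x) = (x - 2)^4, so the eigenvalues are known. The minimal polynomial is
  m_A(x) = Π_λ (x − λ)^{k_λ}
where k_λ is the size of the *largest* Jordan block for λ (equivalently, the smallest k with (A − λI)^k v = 0 for every generalised eigenvector v of λ).

  λ = 2: largest Jordan block has size 3, contributing (x − 2)^3

So m_A(x) = (x - 2)^3 = x^3 - 6*x^2 + 12*x - 8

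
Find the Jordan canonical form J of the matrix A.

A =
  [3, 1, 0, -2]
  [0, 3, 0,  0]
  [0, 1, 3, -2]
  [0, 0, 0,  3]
J_2(3) ⊕ J_1(3) ⊕ J_1(3)

The characteristic polynomial is
  det(x·I − A) = x^4 - 12*x^3 + 54*x^2 - 108*x + 81 = (x - 3)^4

Eigenvalues and multiplicities (the geometric multiplicity of λ is n − rank(A − λI), which equals the number of Jordan blocks for λ):
  λ = 3: algebraic multiplicity = 4, geometric multiplicity = 3

Determining the block sizes for each eigenvalue:
  λ = 3: 3 blocks summing to 4 forces exactly one block of size 2 and the rest size 1 → block sizes [2, 1, 1]

Assembling the blocks gives a Jordan form
J =
  [3, 1, 0, 0]
  [0, 3, 0, 0]
  [0, 0, 3, 0]
  [0, 0, 0, 3]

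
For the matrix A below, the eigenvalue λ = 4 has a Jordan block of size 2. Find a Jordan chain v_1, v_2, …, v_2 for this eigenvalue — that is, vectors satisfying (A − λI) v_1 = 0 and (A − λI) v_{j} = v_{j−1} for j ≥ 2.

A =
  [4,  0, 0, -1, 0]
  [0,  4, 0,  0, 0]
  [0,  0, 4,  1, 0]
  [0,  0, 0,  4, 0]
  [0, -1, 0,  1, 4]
A Jordan chain for λ = 4 of length 2:
v_1 = (0, 0, 0, 0, -1)ᵀ
v_2 = (0, 1, 0, 0, 0)ᵀ

Let N = A − (4)·I. We want v_2 with N^2 v_2 = 0 but N^1 v_2 ≠ 0; then v_{j-1} := N · v_j for j = 2, …, 2.

Pick v_2 = (0, 1, 0, 0, 0)ᵀ.
Then v_1 = N · v_2 = (0, 0, 0, 0, -1)ᵀ.

Sanity check: (A − (4)·I) v_1 = (0, 0, 0, 0, 0)ᵀ = 0. ✓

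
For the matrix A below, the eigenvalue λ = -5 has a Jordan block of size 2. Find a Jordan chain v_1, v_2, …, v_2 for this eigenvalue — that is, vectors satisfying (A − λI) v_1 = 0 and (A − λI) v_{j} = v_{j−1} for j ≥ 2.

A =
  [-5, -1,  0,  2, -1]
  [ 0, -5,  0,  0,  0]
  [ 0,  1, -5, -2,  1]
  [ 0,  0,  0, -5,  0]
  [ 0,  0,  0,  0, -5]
A Jordan chain for λ = -5 of length 2:
v_1 = (-1, 0, 1, 0, 0)ᵀ
v_2 = (0, 1, 0, 0, 0)ᵀ

Let N = A − (-5)·I. We want v_2 with N^2 v_2 = 0 but N^1 v_2 ≠ 0; then v_{j-1} := N · v_j for j = 2, …, 2.

Pick v_2 = (0, 1, 0, 0, 0)ᵀ.
Then v_1 = N · v_2 = (-1, 0, 1, 0, 0)ᵀ.

Sanity check: (A − (-5)·I) v_1 = (0, 0, 0, 0, 0)ᵀ = 0. ✓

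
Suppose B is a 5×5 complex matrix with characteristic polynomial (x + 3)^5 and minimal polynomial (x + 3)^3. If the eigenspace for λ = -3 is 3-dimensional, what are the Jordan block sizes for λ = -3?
Block sizes for λ = -3: [3, 1, 1]

Step 1 — from the characteristic polynomial, algebraic multiplicity of λ = -3 is 5. From dim ker(B − (-3)·I) = 3, there are exactly 3 Jordan blocks for λ = -3.
Step 2 — from the minimal polynomial, the factor (x + 3)^3 tells us the largest block for λ = -3 has size 3.
Step 3 — with total size 5, 3 blocks, and largest block 3, the block sizes (in nonincreasing order) are [3, 1, 1].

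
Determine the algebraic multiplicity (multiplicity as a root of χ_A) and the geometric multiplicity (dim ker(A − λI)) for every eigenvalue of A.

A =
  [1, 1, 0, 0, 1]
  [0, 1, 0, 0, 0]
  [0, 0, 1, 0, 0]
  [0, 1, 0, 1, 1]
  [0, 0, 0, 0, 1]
λ = 1: alg = 5, geom = 4

Step 1 — factor the characteristic polynomial to read off the algebraic multiplicities:
  χ_A(x) = (x - 1)^5

Step 2 — compute geometric multiplicities via the rank-nullity identity g(λ) = n − rank(A − λI):
  rank(A − (1)·I) = 1, so dim ker(A − (1)·I) = n − 1 = 4

Summary:
  λ = 1: algebraic multiplicity = 5, geometric multiplicity = 4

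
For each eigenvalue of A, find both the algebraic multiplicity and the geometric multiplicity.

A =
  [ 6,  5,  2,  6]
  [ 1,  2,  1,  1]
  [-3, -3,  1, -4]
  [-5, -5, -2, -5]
λ = 1: alg = 4, geom = 2

Step 1 — factor the characteristic polynomial to read off the algebraic multiplicities:
  χ_A(x) = (x - 1)^4

Step 2 — compute geometric multiplicities via the rank-nullity identity g(λ) = n − rank(A − λI):
  rank(A − (1)·I) = 2, so dim ker(A − (1)·I) = n − 2 = 2

Summary:
  λ = 1: algebraic multiplicity = 4, geometric multiplicity = 2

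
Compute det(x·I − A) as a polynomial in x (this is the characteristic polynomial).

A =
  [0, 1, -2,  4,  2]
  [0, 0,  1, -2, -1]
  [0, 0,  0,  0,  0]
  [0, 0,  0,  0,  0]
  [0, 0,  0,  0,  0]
x^5

Expanding det(x·I − A) (e.g. by cofactor expansion or by noting that A is similar to its Jordan form J, which has the same characteristic polynomial as A) gives
  χ_A(x) = x^5
which factors as x^5. The eigenvalues (with algebraic multiplicities) are λ = 0 with multiplicity 5.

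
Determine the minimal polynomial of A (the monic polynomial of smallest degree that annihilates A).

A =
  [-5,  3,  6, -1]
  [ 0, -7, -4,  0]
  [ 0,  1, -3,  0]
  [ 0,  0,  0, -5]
x^2 + 10*x + 25

The characteristic polynomial is χ_A(x) = (x + 5)^4, so the eigenvalues are known. The minimal polynomial is
  m_A(x) = Π_λ (x − λ)^{k_λ}
where k_λ is the size of the *largest* Jordan block for λ (equivalently, the smallest k with (A − λI)^k v = 0 for every generalised eigenvector v of λ).

  λ = -5: largest Jordan block has size 2, contributing (x + 5)^2

So m_A(x) = (x + 5)^2 = x^2 + 10*x + 25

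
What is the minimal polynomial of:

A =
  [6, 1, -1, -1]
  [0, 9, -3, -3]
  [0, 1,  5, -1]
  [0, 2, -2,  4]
x^2 - 12*x + 36

The characteristic polynomial is χ_A(x) = (x - 6)^4, so the eigenvalues are known. The minimal polynomial is
  m_A(x) = Π_λ (x − λ)^{k_λ}
where k_λ is the size of the *largest* Jordan block for λ (equivalently, the smallest k with (A − λI)^k v = 0 for every generalised eigenvector v of λ).

  λ = 6: largest Jordan block has size 2, contributing (x − 6)^2

So m_A(x) = (x - 6)^2 = x^2 - 12*x + 36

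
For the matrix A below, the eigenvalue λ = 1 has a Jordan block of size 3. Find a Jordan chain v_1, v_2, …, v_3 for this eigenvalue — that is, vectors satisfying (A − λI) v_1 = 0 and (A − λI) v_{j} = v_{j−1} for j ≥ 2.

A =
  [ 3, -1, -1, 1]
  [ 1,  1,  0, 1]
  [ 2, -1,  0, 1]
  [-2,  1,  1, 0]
A Jordan chain for λ = 1 of length 3:
v_1 = (-1, 0, -1, 1)ᵀ
v_2 = (2, 1, 2, -2)ᵀ
v_3 = (1, 0, 0, 0)ᵀ

Let N = A − (1)·I. We want v_3 with N^3 v_3 = 0 but N^2 v_3 ≠ 0; then v_{j-1} := N · v_j for j = 3, …, 2.

Pick v_3 = (1, 0, 0, 0)ᵀ.
Then v_2 = N · v_3 = (2, 1, 2, -2)ᵀ.
Then v_1 = N · v_2 = (-1, 0, -1, 1)ᵀ.

Sanity check: (A − (1)·I) v_1 = (0, 0, 0, 0)ᵀ = 0. ✓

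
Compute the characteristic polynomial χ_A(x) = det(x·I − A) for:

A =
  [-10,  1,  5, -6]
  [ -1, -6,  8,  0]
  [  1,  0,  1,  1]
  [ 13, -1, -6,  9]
x^4 + 6*x^3 - 11*x^2 - 60*x + 100

Expanding det(x·I − A) (e.g. by cofactor expansion or by noting that A is similar to its Jordan form J, which has the same characteristic polynomial as A) gives
  χ_A(x) = x^4 + 6*x^3 - 11*x^2 - 60*x + 100
which factors as (x - 2)^2*(x + 5)^2. The eigenvalues (with algebraic multiplicities) are λ = -5 with multiplicity 2, λ = 2 with multiplicity 2.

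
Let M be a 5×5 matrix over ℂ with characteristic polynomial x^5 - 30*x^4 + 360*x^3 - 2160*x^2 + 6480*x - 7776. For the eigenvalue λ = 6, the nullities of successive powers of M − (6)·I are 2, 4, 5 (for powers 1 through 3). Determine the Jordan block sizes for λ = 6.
Block sizes for λ = 6: [3, 2]

From the dimensions of kernels of powers, the number of Jordan blocks of size at least j is d_j − d_{j−1} where d_j = dim ker(N^j) (with d_0 = 0). Computing the differences gives [2, 2, 1].
The number of blocks of size exactly k is (#blocks of size ≥ k) − (#blocks of size ≥ k + 1), so the partition is: 1 block(s) of size 2, 1 block(s) of size 3.
In nonincreasing order the block sizes are [3, 2].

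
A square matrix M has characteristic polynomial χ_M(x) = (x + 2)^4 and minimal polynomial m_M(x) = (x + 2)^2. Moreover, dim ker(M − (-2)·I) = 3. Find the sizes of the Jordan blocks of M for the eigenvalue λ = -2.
Block sizes for λ = -2: [2, 1, 1]

Step 1 — from the characteristic polynomial, algebraic multiplicity of λ = -2 is 4. From dim ker(M − (-2)·I) = 3, there are exactly 3 Jordan blocks for λ = -2.
Step 2 — from the minimal polynomial, the factor (x + 2)^2 tells us the largest block for λ = -2 has size 2.
Step 3 — with total size 4, 3 blocks, and largest block 2, the block sizes (in nonincreasing order) are [2, 1, 1].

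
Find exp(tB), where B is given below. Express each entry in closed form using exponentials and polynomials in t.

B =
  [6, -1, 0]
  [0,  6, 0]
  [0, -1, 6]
e^{tB} =
  [exp(6*t), -t*exp(6*t), 0]
  [0, exp(6*t), 0]
  [0, -t*exp(6*t), exp(6*t)]

Strategy: write B = P · J · P⁻¹ where J is a Jordan canonical form, so e^{tB} = P · e^{tJ} · P⁻¹, and e^{tJ} can be computed block-by-block.

B has Jordan form
J =
  [6, 1, 0]
  [0, 6, 0]
  [0, 0, 6]
(up to reordering of blocks).

Per-block formulas:
  For a 1×1 block at λ = 6: exp(t · [6]) = [e^(6t)].
  For a 2×2 Jordan block J_2(6): exp(t · J_2(6)) = e^(6t)·(I + t·N), where N is the 2×2 nilpotent shift.

After assembling e^{tJ} and conjugating by P, we get:

e^{tB} =
  [exp(6*t), -t*exp(6*t), 0]
  [0, exp(6*t), 0]
  [0, -t*exp(6*t), exp(6*t)]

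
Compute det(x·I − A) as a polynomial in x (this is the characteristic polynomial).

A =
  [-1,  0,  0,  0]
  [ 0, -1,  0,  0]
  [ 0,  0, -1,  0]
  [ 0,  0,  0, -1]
x^4 + 4*x^3 + 6*x^2 + 4*x + 1

Expanding det(x·I − A) (e.g. by cofactor expansion or by noting that A is similar to its Jordan form J, which has the same characteristic polynomial as A) gives
  χ_A(x) = x^4 + 4*x^3 + 6*x^2 + 4*x + 1
which factors as (x + 1)^4. The eigenvalues (with algebraic multiplicities) are λ = -1 with multiplicity 4.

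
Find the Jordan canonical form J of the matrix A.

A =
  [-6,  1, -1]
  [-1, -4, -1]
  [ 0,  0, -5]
J_2(-5) ⊕ J_1(-5)

The characteristic polynomial is
  det(x·I − A) = x^3 + 15*x^2 + 75*x + 125 = (x + 5)^3

Eigenvalues and multiplicities (the geometric multiplicity of λ is n − rank(A − λI), which equals the number of Jordan blocks for λ):
  λ = -5: algebraic multiplicity = 3, geometric multiplicity = 2

Determining the block sizes for each eigenvalue:
  λ = -5: 2 blocks summing to 3 forces exactly one block of size 2 and the rest size 1 → block sizes [2, 1]

Assembling the blocks gives a Jordan form
J =
  [-5,  1,  0]
  [ 0, -5,  0]
  [ 0,  0, -5]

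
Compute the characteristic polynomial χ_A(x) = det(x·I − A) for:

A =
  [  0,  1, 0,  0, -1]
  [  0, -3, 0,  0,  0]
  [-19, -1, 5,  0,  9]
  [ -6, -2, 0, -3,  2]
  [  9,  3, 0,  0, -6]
x^5 + 7*x^4 - 6*x^3 - 162*x^2 - 459*x - 405

Expanding det(x·I − A) (e.g. by cofactor expansion or by noting that A is similar to its Jordan form J, which has the same characteristic polynomial as A) gives
  χ_A(x) = x^5 + 7*x^4 - 6*x^3 - 162*x^2 - 459*x - 405
which factors as (x - 5)*(x + 3)^4. The eigenvalues (with algebraic multiplicities) are λ = -3 with multiplicity 4, λ = 5 with multiplicity 1.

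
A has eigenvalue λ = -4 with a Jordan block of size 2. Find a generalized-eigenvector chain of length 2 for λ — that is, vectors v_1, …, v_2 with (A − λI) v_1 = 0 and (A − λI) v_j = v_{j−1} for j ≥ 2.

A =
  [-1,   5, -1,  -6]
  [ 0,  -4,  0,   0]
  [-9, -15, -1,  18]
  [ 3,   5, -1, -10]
A Jordan chain for λ = -4 of length 2:
v_1 = (3, 0, -9, 3)ᵀ
v_2 = (1, 0, 0, 0)ᵀ

Let N = A − (-4)·I. We want v_2 with N^2 v_2 = 0 but N^1 v_2 ≠ 0; then v_{j-1} := N · v_j for j = 2, …, 2.

Pick v_2 = (1, 0, 0, 0)ᵀ.
Then v_1 = N · v_2 = (3, 0, -9, 3)ᵀ.

Sanity check: (A − (-4)·I) v_1 = (0, 0, 0, 0)ᵀ = 0. ✓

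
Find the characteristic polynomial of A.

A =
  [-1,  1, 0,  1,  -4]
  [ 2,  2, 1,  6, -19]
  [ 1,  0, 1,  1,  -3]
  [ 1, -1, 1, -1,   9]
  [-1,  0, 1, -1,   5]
x^5 - 6*x^4 + 12*x^3 - 8*x^2

Expanding det(x·I − A) (e.g. by cofactor expansion or by noting that A is similar to its Jordan form J, which has the same characteristic polynomial as A) gives
  χ_A(x) = x^5 - 6*x^4 + 12*x^3 - 8*x^2
which factors as x^2*(x - 2)^3. The eigenvalues (with algebraic multiplicities) are λ = 0 with multiplicity 2, λ = 2 with multiplicity 3.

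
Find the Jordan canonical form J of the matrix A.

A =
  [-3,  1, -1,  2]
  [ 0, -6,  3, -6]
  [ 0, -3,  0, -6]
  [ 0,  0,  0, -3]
J_2(-3) ⊕ J_1(-3) ⊕ J_1(-3)

The characteristic polynomial is
  det(x·I − A) = x^4 + 12*x^3 + 54*x^2 + 108*x + 81 = (x + 3)^4

Eigenvalues and multiplicities (the geometric multiplicity of λ is n − rank(A − λI), which equals the number of Jordan blocks for λ):
  λ = -3: algebraic multiplicity = 4, geometric multiplicity = 3

Determining the block sizes for each eigenvalue:
  λ = -3: 3 blocks summing to 4 forces exactly one block of size 2 and the rest size 1 → block sizes [2, 1, 1]

Assembling the blocks gives a Jordan form
J =
  [-3,  1,  0,  0]
  [ 0, -3,  0,  0]
  [ 0,  0, -3,  0]
  [ 0,  0,  0, -3]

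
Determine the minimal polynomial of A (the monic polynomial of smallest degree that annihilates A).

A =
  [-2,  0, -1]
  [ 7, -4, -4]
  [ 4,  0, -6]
x^3 + 12*x^2 + 48*x + 64

The characteristic polynomial is χ_A(x) = (x + 4)^3, so the eigenvalues are known. The minimal polynomial is
  m_A(x) = Π_λ (x − λ)^{k_λ}
where k_λ is the size of the *largest* Jordan block for λ (equivalently, the smallest k with (A − λI)^k v = 0 for every generalised eigenvector v of λ).

  λ = -4: largest Jordan block has size 3, contributing (x + 4)^3

So m_A(x) = (x + 4)^3 = x^3 + 12*x^2 + 48*x + 64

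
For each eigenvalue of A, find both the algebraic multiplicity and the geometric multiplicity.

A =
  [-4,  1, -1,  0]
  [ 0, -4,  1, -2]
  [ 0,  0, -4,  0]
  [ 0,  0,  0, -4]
λ = -4: alg = 4, geom = 2

Step 1 — factor the characteristic polynomial to read off the algebraic multiplicities:
  χ_A(x) = (x + 4)^4

Step 2 — compute geometric multiplicities via the rank-nullity identity g(λ) = n − rank(A − λI):
  rank(A − (-4)·I) = 2, so dim ker(A − (-4)·I) = n − 2 = 2

Summary:
  λ = -4: algebraic multiplicity = 4, geometric multiplicity = 2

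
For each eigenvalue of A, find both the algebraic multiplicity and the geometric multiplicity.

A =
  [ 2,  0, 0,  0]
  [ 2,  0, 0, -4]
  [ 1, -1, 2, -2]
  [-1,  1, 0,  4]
λ = 2: alg = 4, geom = 3

Step 1 — factor the characteristic polynomial to read off the algebraic multiplicities:
  χ_A(x) = (x - 2)^4

Step 2 — compute geometric multiplicities via the rank-nullity identity g(λ) = n − rank(A − λI):
  rank(A − (2)·I) = 1, so dim ker(A − (2)·I) = n − 1 = 3

Summary:
  λ = 2: algebraic multiplicity = 4, geometric multiplicity = 3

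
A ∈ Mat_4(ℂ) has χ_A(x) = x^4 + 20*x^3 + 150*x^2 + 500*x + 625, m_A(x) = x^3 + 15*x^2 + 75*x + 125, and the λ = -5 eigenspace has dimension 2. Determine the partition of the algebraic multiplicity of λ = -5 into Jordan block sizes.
Block sizes for λ = -5: [3, 1]

Step 1 — from the characteristic polynomial, algebraic multiplicity of λ = -5 is 4. From dim ker(A − (-5)·I) = 2, there are exactly 2 Jordan blocks for λ = -5.
Step 2 — from the minimal polynomial, the factor (x + 5)^3 tells us the largest block for λ = -5 has size 3.
Step 3 — with total size 4, 2 blocks, and largest block 3, the block sizes (in nonincreasing order) are [3, 1].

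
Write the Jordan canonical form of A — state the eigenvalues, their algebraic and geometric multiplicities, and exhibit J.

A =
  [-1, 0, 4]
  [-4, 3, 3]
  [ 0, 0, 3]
J_1(-1) ⊕ J_2(3)

The characteristic polynomial is
  det(x·I − A) = x^3 - 5*x^2 + 3*x + 9 = (x - 3)^2*(x + 1)

Eigenvalues and multiplicities (the geometric multiplicity of λ is n − rank(A − λI), which equals the number of Jordan blocks for λ):
  λ = -1: algebraic multiplicity = 1, geometric multiplicity = 1
  λ = 3: algebraic multiplicity = 2, geometric multiplicity = 1

Determining the block sizes for each eigenvalue:
  λ = -1: one block (gm = 1), so the single block has size am = 1 → block sizes [1]
  λ = 3: one block (gm = 1), so the single block has size am = 2 → block sizes [2]

Assembling the blocks gives a Jordan form
J =
  [-1, 0, 0]
  [ 0, 3, 1]
  [ 0, 0, 3]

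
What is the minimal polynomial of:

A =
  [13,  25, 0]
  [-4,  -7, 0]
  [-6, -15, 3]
x^2 - 6*x + 9

The characteristic polynomial is χ_A(x) = (x - 3)^3, so the eigenvalues are known. The minimal polynomial is
  m_A(x) = Π_λ (x − λ)^{k_λ}
where k_λ is the size of the *largest* Jordan block for λ (equivalently, the smallest k with (A − λI)^k v = 0 for every generalised eigenvector v of λ).

  λ = 3: largest Jordan block has size 2, contributing (x − 3)^2

So m_A(x) = (x - 3)^2 = x^2 - 6*x + 9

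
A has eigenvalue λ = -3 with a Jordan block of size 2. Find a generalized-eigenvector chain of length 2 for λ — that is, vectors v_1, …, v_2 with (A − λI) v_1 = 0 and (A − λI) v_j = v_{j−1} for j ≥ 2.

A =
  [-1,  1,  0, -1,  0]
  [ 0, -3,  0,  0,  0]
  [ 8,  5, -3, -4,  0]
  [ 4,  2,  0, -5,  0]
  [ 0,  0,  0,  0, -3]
A Jordan chain for λ = -3 of length 2:
v_1 = (2, 0, 8, 4, 0)ᵀ
v_2 = (1, 0, 0, 0, 0)ᵀ

Let N = A − (-3)·I. We want v_2 with N^2 v_2 = 0 but N^1 v_2 ≠ 0; then v_{j-1} := N · v_j for j = 2, …, 2.

Pick v_2 = (1, 0, 0, 0, 0)ᵀ.
Then v_1 = N · v_2 = (2, 0, 8, 4, 0)ᵀ.

Sanity check: (A − (-3)·I) v_1 = (0, 0, 0, 0, 0)ᵀ = 0. ✓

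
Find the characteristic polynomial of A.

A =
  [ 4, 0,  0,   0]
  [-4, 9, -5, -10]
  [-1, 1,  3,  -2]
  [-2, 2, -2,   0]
x^4 - 16*x^3 + 96*x^2 - 256*x + 256

Expanding det(x·I − A) (e.g. by cofactor expansion or by noting that A is similar to its Jordan form J, which has the same characteristic polynomial as A) gives
  χ_A(x) = x^4 - 16*x^3 + 96*x^2 - 256*x + 256
which factors as (x - 4)^4. The eigenvalues (with algebraic multiplicities) are λ = 4 with multiplicity 4.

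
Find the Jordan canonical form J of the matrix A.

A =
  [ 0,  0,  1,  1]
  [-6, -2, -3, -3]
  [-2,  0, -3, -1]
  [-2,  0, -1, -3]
J_2(-2) ⊕ J_1(-2) ⊕ J_1(-2)

The characteristic polynomial is
  det(x·I − A) = x^4 + 8*x^3 + 24*x^2 + 32*x + 16 = (x + 2)^4

Eigenvalues and multiplicities (the geometric multiplicity of λ is n − rank(A − λI), which equals the number of Jordan blocks for λ):
  λ = -2: algebraic multiplicity = 4, geometric multiplicity = 3

Determining the block sizes for each eigenvalue:
  λ = -2: 3 blocks summing to 4 forces exactly one block of size 2 and the rest size 1 → block sizes [2, 1, 1]

Assembling the blocks gives a Jordan form
J =
  [-2,  1,  0,  0]
  [ 0, -2,  0,  0]
  [ 0,  0, -2,  0]
  [ 0,  0,  0, -2]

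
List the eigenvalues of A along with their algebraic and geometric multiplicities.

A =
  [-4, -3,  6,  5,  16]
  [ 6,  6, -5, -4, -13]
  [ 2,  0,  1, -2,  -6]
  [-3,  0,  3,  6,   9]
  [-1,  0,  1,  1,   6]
λ = 3: alg = 5, geom = 3

Step 1 — factor the characteristic polynomial to read off the algebraic multiplicities:
  χ_A(x) = (x - 3)^5

Step 2 — compute geometric multiplicities via the rank-nullity identity g(λ) = n − rank(A − λI):
  rank(A − (3)·I) = 2, so dim ker(A − (3)·I) = n − 2 = 3

Summary:
  λ = 3: algebraic multiplicity = 5, geometric multiplicity = 3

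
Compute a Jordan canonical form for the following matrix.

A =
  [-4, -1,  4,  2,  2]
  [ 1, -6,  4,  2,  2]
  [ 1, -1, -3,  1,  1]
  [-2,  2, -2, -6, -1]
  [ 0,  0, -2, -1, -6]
J_2(-5) ⊕ J_2(-5) ⊕ J_1(-5)

The characteristic polynomial is
  det(x·I − A) = x^5 + 25*x^4 + 250*x^3 + 1250*x^2 + 3125*x + 3125 = (x + 5)^5

Eigenvalues and multiplicities (the geometric multiplicity of λ is n − rank(A − λI), which equals the number of Jordan blocks for λ):
  λ = -5: algebraic multiplicity = 5, geometric multiplicity = 3

Determining the block sizes for each eigenvalue:
  λ = -5: with am = 5 and gm = 3, the partition is not yet determined (e.g. several partitions of 5 into 3 parts exist). Let N = A − (-5)·I. Computing rank(N^1) = 2, rank(N^2) = 0; the number of blocks of size ≥ j is rank(N^{j−1}) − rank(N^j), giving [3, 2]. So we have 2 block(s) of size 2, 1 block(s) of size 1 → block sizes [2, 2, 1]

Assembling the blocks gives a Jordan form
J =
  [-5,  1,  0,  0,  0]
  [ 0, -5,  0,  0,  0]
  [ 0,  0, -5,  1,  0]
  [ 0,  0,  0, -5,  0]
  [ 0,  0,  0,  0, -5]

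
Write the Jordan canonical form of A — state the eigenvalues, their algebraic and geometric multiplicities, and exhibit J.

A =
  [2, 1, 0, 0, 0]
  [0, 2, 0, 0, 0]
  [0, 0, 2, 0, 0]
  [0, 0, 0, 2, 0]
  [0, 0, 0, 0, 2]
J_2(2) ⊕ J_1(2) ⊕ J_1(2) ⊕ J_1(2)

The characteristic polynomial is
  det(x·I − A) = x^5 - 10*x^4 + 40*x^3 - 80*x^2 + 80*x - 32 = (x - 2)^5

Eigenvalues and multiplicities (the geometric multiplicity of λ is n − rank(A − λI), which equals the number of Jordan blocks for λ):
  λ = 2: algebraic multiplicity = 5, geometric multiplicity = 4

Determining the block sizes for each eigenvalue:
  λ = 2: 4 blocks summing to 5 forces exactly one block of size 2 and the rest size 1 → block sizes [2, 1, 1, 1]

Assembling the blocks gives a Jordan form
J =
  [2, 1, 0, 0, 0]
  [0, 2, 0, 0, 0]
  [0, 0, 2, 0, 0]
  [0, 0, 0, 2, 0]
  [0, 0, 0, 0, 2]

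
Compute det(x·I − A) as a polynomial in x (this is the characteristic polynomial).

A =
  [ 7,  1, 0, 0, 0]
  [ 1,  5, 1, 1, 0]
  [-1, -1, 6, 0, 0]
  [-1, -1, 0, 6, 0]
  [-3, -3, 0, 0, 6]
x^5 - 30*x^4 + 360*x^3 - 2160*x^2 + 6480*x - 7776

Expanding det(x·I − A) (e.g. by cofactor expansion or by noting that A is similar to its Jordan form J, which has the same characteristic polynomial as A) gives
  χ_A(x) = x^5 - 30*x^4 + 360*x^3 - 2160*x^2 + 6480*x - 7776
which factors as (x - 6)^5. The eigenvalues (with algebraic multiplicities) are λ = 6 with multiplicity 5.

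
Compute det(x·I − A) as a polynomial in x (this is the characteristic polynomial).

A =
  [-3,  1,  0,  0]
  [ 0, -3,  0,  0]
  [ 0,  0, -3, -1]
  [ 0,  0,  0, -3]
x^4 + 12*x^3 + 54*x^2 + 108*x + 81

Expanding det(x·I − A) (e.g. by cofactor expansion or by noting that A is similar to its Jordan form J, which has the same characteristic polynomial as A) gives
  χ_A(x) = x^4 + 12*x^3 + 54*x^2 + 108*x + 81
which factors as (x + 3)^4. The eigenvalues (with algebraic multiplicities) are λ = -3 with multiplicity 4.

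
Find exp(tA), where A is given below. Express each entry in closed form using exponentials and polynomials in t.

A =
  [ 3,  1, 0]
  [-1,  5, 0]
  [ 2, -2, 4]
e^{tA} =
  [-t*exp(4*t) + exp(4*t), t*exp(4*t), 0]
  [-t*exp(4*t), t*exp(4*t) + exp(4*t), 0]
  [2*t*exp(4*t), -2*t*exp(4*t), exp(4*t)]

Strategy: write A = P · J · P⁻¹ where J is a Jordan canonical form, so e^{tA} = P · e^{tJ} · P⁻¹, and e^{tJ} can be computed block-by-block.

A has Jordan form
J =
  [4, 1, 0]
  [0, 4, 0]
  [0, 0, 4]
(up to reordering of blocks).

Per-block formulas:
  For a 1×1 block at λ = 4: exp(t · [4]) = [e^(4t)].
  For a 2×2 Jordan block J_2(4): exp(t · J_2(4)) = e^(4t)·(I + t·N), where N is the 2×2 nilpotent shift.

After assembling e^{tJ} and conjugating by P, we get:

e^{tA} =
  [-t*exp(4*t) + exp(4*t), t*exp(4*t), 0]
  [-t*exp(4*t), t*exp(4*t) + exp(4*t), 0]
  [2*t*exp(4*t), -2*t*exp(4*t), exp(4*t)]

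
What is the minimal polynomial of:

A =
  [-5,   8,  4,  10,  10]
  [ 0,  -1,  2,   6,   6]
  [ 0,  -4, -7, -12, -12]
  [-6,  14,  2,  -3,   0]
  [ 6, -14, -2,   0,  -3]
x^2 + 8*x + 15

The characteristic polynomial is χ_A(x) = (x + 3)^3*(x + 5)^2, so the eigenvalues are known. The minimal polynomial is
  m_A(x) = Π_λ (x − λ)^{k_λ}
where k_λ is the size of the *largest* Jordan block for λ (equivalently, the smallest k with (A − λI)^k v = 0 for every generalised eigenvector v of λ).

  λ = -5: largest Jordan block has size 1, contributing (x + 5)
  λ = -3: largest Jordan block has size 1, contributing (x + 3)

So m_A(x) = (x + 3)*(x + 5) = x^2 + 8*x + 15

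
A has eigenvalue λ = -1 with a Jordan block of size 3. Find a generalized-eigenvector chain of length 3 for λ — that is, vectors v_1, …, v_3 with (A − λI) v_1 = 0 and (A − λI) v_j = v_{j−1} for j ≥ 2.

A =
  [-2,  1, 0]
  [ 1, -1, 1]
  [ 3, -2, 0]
A Jordan chain for λ = -1 of length 3:
v_1 = (2, 2, -2)ᵀ
v_2 = (-1, 1, 3)ᵀ
v_3 = (1, 0, 0)ᵀ

Let N = A − (-1)·I. We want v_3 with N^3 v_3 = 0 but N^2 v_3 ≠ 0; then v_{j-1} := N · v_j for j = 3, …, 2.

Pick v_3 = (1, 0, 0)ᵀ.
Then v_2 = N · v_3 = (-1, 1, 3)ᵀ.
Then v_1 = N · v_2 = (2, 2, -2)ᵀ.

Sanity check: (A − (-1)·I) v_1 = (0, 0, 0)ᵀ = 0. ✓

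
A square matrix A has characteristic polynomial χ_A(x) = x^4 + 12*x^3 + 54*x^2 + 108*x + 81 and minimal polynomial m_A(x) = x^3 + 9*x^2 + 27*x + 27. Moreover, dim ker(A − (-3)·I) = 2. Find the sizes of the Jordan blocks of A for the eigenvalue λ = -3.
Block sizes for λ = -3: [3, 1]

Step 1 — from the characteristic polynomial, algebraic multiplicity of λ = -3 is 4. From dim ker(A − (-3)·I) = 2, there are exactly 2 Jordan blocks for λ = -3.
Step 2 — from the minimal polynomial, the factor (x + 3)^3 tells us the largest block for λ = -3 has size 3.
Step 3 — with total size 4, 2 blocks, and largest block 3, the block sizes (in nonincreasing order) are [3, 1].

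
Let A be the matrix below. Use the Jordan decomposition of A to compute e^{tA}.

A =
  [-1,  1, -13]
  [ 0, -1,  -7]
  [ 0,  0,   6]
e^{tA} =
  [exp(-t), t*exp(-t), t*exp(-t) - 2*exp(6*t) + 2*exp(-t)]
  [0, exp(-t), -exp(6*t) + exp(-t)]
  [0, 0, exp(6*t)]

Strategy: write A = P · J · P⁻¹ where J is a Jordan canonical form, so e^{tA} = P · e^{tJ} · P⁻¹, and e^{tJ} can be computed block-by-block.

A has Jordan form
J =
  [-1,  1, 0]
  [ 0, -1, 0]
  [ 0,  0, 6]
(up to reordering of blocks).

Per-block formulas:
  For a 1×1 block at λ = 6: exp(t · [6]) = [e^(6t)].
  For a 2×2 Jordan block J_2(-1): exp(t · J_2(-1)) = e^(-1t)·(I + t·N), where N is the 2×2 nilpotent shift.

After assembling e^{tJ} and conjugating by P, we get:

e^{tA} =
  [exp(-t), t*exp(-t), t*exp(-t) - 2*exp(6*t) + 2*exp(-t)]
  [0, exp(-t), -exp(6*t) + exp(-t)]
  [0, 0, exp(6*t)]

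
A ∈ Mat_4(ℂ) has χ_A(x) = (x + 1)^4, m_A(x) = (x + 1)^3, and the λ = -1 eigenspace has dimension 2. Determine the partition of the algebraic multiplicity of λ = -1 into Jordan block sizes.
Block sizes for λ = -1: [3, 1]

Step 1 — from the characteristic polynomial, algebraic multiplicity of λ = -1 is 4. From dim ker(A − (-1)·I) = 2, there are exactly 2 Jordan blocks for λ = -1.
Step 2 — from the minimal polynomial, the factor (x + 1)^3 tells us the largest block for λ = -1 has size 3.
Step 3 — with total size 4, 2 blocks, and largest block 3, the block sizes (in nonincreasing order) are [3, 1].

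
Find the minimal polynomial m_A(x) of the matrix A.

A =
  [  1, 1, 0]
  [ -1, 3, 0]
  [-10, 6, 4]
x^3 - 8*x^2 + 20*x - 16

The characteristic polynomial is χ_A(x) = (x - 4)*(x - 2)^2, so the eigenvalues are known. The minimal polynomial is
  m_A(x) = Π_λ (x − λ)^{k_λ}
where k_λ is the size of the *largest* Jordan block for λ (equivalently, the smallest k with (A − λI)^k v = 0 for every generalised eigenvector v of λ).

  λ = 2: largest Jordan block has size 2, contributing (x − 2)^2
  λ = 4: largest Jordan block has size 1, contributing (x − 4)

So m_A(x) = (x - 4)*(x - 2)^2 = x^3 - 8*x^2 + 20*x - 16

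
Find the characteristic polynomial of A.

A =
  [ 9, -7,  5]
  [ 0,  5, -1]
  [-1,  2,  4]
x^3 - 18*x^2 + 108*x - 216

Expanding det(x·I − A) (e.g. by cofactor expansion or by noting that A is similar to its Jordan form J, which has the same characteristic polynomial as A) gives
  χ_A(x) = x^3 - 18*x^2 + 108*x - 216
which factors as (x - 6)^3. The eigenvalues (with algebraic multiplicities) are λ = 6 with multiplicity 3.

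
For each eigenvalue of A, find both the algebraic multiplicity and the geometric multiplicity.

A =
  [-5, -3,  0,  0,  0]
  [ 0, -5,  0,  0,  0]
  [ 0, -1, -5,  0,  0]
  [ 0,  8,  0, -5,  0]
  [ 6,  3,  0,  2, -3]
λ = -5: alg = 4, geom = 3; λ = -3: alg = 1, geom = 1

Step 1 — factor the characteristic polynomial to read off the algebraic multiplicities:
  χ_A(x) = (x + 3)*(x + 5)^4

Step 2 — compute geometric multiplicities via the rank-nullity identity g(λ) = n − rank(A − λI):
  rank(A − (-5)·I) = 2, so dim ker(A − (-5)·I) = n − 2 = 3
  rank(A − (-3)·I) = 4, so dim ker(A − (-3)·I) = n − 4 = 1

Summary:
  λ = -5: algebraic multiplicity = 4, geometric multiplicity = 3
  λ = -3: algebraic multiplicity = 1, geometric multiplicity = 1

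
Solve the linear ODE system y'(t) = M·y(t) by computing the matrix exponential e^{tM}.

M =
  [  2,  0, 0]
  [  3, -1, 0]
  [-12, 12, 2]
e^{tM} =
  [exp(2*t), 0, 0]
  [exp(2*t) - exp(-t), exp(-t), 0]
  [-4*exp(2*t) + 4*exp(-t), 4*exp(2*t) - 4*exp(-t), exp(2*t)]

Strategy: write M = P · J · P⁻¹ where J is a Jordan canonical form, so e^{tM} = P · e^{tJ} · P⁻¹, and e^{tJ} can be computed block-by-block.

M has Jordan form
J =
  [-1, 0, 0]
  [ 0, 2, 0]
  [ 0, 0, 2]
(up to reordering of blocks).

Per-block formulas:
  For a 1×1 block at λ = 2: exp(t · [2]) = [e^(2t)].
  For a 1×1 block at λ = -1: exp(t · [-1]) = [e^(-1t)].

After assembling e^{tJ} and conjugating by P, we get:

e^{tM} =
  [exp(2*t), 0, 0]
  [exp(2*t) - exp(-t), exp(-t), 0]
  [-4*exp(2*t) + 4*exp(-t), 4*exp(2*t) - 4*exp(-t), exp(2*t)]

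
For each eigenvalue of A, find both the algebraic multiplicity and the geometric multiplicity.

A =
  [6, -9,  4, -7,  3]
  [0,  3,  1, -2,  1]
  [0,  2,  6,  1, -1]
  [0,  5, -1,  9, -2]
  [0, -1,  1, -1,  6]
λ = 6: alg = 5, geom = 2

Step 1 — factor the characteristic polynomial to read off the algebraic multiplicities:
  χ_A(x) = (x - 6)^5

Step 2 — compute geometric multiplicities via the rank-nullity identity g(λ) = n − rank(A − λI):
  rank(A − (6)·I) = 3, so dim ker(A − (6)·I) = n − 3 = 2

Summary:
  λ = 6: algebraic multiplicity = 5, geometric multiplicity = 2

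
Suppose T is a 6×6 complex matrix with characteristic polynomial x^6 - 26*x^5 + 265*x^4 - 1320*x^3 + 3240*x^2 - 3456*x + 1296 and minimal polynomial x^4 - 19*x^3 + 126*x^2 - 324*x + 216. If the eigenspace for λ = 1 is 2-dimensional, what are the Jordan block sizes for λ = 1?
Block sizes for λ = 1: [1, 1]

Step 1 — from the characteristic polynomial, algebraic multiplicity of λ = 1 is 2. From dim ker(T − (1)·I) = 2, there are exactly 2 Jordan blocks for λ = 1.
Step 2 — from the minimal polynomial, the factor (x − 1) tells us the largest block for λ = 1 has size 1.
Step 3 — with total size 2, 2 blocks, and largest block 1, the block sizes (in nonincreasing order) are [1, 1].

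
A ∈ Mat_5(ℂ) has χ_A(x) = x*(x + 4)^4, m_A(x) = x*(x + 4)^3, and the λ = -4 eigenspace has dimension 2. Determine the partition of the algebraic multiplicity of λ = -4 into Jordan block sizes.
Block sizes for λ = -4: [3, 1]

Step 1 — from the characteristic polynomial, algebraic multiplicity of λ = -4 is 4. From dim ker(A − (-4)·I) = 2, there are exactly 2 Jordan blocks for λ = -4.
Step 2 — from the minimal polynomial, the factor (x + 4)^3 tells us the largest block for λ = -4 has size 3.
Step 3 — with total size 4, 2 blocks, and largest block 3, the block sizes (in nonincreasing order) are [3, 1].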